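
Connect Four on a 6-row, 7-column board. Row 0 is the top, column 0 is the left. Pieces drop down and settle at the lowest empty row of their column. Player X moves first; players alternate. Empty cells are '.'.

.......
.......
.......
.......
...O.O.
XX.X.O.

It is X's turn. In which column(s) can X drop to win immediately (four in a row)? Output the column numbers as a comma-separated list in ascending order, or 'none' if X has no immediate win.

col 0: drop X → no win
col 1: drop X → no win
col 2: drop X → WIN!
col 3: drop X → no win
col 4: drop X → no win
col 5: drop X → no win
col 6: drop X → no win

Answer: 2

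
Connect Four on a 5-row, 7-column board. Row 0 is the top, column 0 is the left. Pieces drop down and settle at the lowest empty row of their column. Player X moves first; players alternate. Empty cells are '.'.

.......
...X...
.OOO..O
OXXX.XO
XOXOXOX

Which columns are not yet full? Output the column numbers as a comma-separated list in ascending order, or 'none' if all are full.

col 0: top cell = '.' → open
col 1: top cell = '.' → open
col 2: top cell = '.' → open
col 3: top cell = '.' → open
col 4: top cell = '.' → open
col 5: top cell = '.' → open
col 6: top cell = '.' → open

Answer: 0,1,2,3,4,5,6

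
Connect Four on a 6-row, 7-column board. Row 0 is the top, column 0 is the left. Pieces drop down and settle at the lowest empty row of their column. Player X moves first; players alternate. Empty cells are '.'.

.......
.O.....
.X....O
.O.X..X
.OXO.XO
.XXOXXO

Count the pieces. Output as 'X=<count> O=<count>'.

X=9 O=8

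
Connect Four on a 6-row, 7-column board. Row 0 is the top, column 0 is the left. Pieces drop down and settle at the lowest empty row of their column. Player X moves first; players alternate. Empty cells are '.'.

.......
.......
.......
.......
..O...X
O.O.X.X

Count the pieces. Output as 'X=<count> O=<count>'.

X=3 O=3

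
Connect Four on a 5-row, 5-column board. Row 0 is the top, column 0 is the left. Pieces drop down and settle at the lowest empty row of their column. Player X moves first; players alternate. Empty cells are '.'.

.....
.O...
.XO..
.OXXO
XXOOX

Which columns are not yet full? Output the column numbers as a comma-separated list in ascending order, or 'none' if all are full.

Answer: 0,1,2,3,4

Derivation:
col 0: top cell = '.' → open
col 1: top cell = '.' → open
col 2: top cell = '.' → open
col 3: top cell = '.' → open
col 4: top cell = '.' → open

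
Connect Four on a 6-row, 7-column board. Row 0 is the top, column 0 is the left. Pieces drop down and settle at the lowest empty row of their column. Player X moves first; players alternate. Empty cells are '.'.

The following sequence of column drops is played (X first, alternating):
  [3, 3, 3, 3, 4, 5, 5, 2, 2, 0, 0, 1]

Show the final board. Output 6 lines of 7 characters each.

Move 1: X drops in col 3, lands at row 5
Move 2: O drops in col 3, lands at row 4
Move 3: X drops in col 3, lands at row 3
Move 4: O drops in col 3, lands at row 2
Move 5: X drops in col 4, lands at row 5
Move 6: O drops in col 5, lands at row 5
Move 7: X drops in col 5, lands at row 4
Move 8: O drops in col 2, lands at row 5
Move 9: X drops in col 2, lands at row 4
Move 10: O drops in col 0, lands at row 5
Move 11: X drops in col 0, lands at row 4
Move 12: O drops in col 1, lands at row 5

Answer: .......
.......
...O...
...X...
X.XO.X.
OOOXXO.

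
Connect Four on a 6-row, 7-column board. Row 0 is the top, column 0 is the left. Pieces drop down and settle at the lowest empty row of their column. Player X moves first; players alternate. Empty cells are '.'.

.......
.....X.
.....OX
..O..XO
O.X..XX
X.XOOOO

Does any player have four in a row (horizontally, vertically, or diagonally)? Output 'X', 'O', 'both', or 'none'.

O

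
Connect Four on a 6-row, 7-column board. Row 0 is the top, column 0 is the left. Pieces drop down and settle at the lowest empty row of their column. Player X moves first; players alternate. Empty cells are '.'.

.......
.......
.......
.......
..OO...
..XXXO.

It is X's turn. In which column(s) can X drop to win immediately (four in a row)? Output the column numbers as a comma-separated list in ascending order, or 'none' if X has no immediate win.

Answer: 1

Derivation:
col 0: drop X → no win
col 1: drop X → WIN!
col 2: drop X → no win
col 3: drop X → no win
col 4: drop X → no win
col 5: drop X → no win
col 6: drop X → no win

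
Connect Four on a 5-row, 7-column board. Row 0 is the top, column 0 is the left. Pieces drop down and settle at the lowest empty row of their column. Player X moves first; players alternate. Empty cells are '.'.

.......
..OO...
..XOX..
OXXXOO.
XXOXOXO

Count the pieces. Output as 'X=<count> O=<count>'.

X=9 O=9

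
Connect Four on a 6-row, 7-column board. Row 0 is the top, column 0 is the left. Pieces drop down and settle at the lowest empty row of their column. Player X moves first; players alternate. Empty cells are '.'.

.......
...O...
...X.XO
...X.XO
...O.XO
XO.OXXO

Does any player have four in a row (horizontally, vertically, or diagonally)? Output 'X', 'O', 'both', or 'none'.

both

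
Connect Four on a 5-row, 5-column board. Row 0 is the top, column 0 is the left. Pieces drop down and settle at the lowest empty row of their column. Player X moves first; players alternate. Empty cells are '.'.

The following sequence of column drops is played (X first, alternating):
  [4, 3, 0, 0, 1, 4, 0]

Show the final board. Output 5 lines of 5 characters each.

Answer: .....
.....
X....
O...O
XX.OX

Derivation:
Move 1: X drops in col 4, lands at row 4
Move 2: O drops in col 3, lands at row 4
Move 3: X drops in col 0, lands at row 4
Move 4: O drops in col 0, lands at row 3
Move 5: X drops in col 1, lands at row 4
Move 6: O drops in col 4, lands at row 3
Move 7: X drops in col 0, lands at row 2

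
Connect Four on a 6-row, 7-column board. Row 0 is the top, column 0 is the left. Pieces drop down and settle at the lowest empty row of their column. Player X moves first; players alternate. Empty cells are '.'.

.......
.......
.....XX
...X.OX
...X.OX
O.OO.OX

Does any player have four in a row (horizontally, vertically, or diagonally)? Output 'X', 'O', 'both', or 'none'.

X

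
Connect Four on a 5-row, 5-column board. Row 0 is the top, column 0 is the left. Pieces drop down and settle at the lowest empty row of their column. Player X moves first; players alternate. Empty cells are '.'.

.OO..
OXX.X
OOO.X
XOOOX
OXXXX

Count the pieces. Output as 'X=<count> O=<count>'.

X=10 O=10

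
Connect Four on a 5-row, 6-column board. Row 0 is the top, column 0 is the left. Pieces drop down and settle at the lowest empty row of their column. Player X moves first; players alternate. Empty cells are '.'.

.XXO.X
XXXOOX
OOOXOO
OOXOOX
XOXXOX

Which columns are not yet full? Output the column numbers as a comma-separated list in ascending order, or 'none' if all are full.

col 0: top cell = '.' → open
col 1: top cell = 'X' → FULL
col 2: top cell = 'X' → FULL
col 3: top cell = 'O' → FULL
col 4: top cell = '.' → open
col 5: top cell = 'X' → FULL

Answer: 0,4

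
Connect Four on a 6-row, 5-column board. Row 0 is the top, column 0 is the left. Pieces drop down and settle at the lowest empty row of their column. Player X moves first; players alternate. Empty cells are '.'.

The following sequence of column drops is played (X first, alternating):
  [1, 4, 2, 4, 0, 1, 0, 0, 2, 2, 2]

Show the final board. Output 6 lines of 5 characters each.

Move 1: X drops in col 1, lands at row 5
Move 2: O drops in col 4, lands at row 5
Move 3: X drops in col 2, lands at row 5
Move 4: O drops in col 4, lands at row 4
Move 5: X drops in col 0, lands at row 5
Move 6: O drops in col 1, lands at row 4
Move 7: X drops in col 0, lands at row 4
Move 8: O drops in col 0, lands at row 3
Move 9: X drops in col 2, lands at row 4
Move 10: O drops in col 2, lands at row 3
Move 11: X drops in col 2, lands at row 2

Answer: .....
.....
..X..
O.O..
XOX.O
XXX.O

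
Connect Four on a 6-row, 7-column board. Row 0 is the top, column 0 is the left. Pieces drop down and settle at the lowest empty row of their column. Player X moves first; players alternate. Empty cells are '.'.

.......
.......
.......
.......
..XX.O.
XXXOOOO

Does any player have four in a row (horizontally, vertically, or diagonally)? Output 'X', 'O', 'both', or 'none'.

O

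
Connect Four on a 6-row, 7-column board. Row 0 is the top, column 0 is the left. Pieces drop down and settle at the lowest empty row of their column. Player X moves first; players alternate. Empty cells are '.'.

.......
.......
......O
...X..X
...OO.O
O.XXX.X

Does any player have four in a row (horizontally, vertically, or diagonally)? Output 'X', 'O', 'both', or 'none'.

none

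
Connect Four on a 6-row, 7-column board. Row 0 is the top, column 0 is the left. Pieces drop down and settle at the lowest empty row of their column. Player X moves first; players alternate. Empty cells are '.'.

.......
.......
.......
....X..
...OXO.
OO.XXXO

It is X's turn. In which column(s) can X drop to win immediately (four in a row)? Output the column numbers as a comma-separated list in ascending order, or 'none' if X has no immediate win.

Answer: 2,4

Derivation:
col 0: drop X → no win
col 1: drop X → no win
col 2: drop X → WIN!
col 3: drop X → no win
col 4: drop X → WIN!
col 5: drop X → no win
col 6: drop X → no win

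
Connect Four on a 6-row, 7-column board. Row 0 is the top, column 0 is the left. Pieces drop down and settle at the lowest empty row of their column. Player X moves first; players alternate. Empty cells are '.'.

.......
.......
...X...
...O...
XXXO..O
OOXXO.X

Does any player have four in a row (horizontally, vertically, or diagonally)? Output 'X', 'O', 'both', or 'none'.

none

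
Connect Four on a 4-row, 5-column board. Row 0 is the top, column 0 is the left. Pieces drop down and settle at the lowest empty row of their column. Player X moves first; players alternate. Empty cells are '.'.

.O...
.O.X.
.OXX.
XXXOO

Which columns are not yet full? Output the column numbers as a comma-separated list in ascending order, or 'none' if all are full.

col 0: top cell = '.' → open
col 1: top cell = 'O' → FULL
col 2: top cell = '.' → open
col 3: top cell = '.' → open
col 4: top cell = '.' → open

Answer: 0,2,3,4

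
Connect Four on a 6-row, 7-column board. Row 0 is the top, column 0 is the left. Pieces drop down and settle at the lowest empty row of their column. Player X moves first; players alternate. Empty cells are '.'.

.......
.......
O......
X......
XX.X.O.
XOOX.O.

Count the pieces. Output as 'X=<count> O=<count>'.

X=6 O=5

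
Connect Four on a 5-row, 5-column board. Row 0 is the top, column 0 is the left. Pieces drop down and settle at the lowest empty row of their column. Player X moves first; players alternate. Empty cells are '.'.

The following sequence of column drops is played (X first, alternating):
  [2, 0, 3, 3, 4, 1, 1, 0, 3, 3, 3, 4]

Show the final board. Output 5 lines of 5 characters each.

Move 1: X drops in col 2, lands at row 4
Move 2: O drops in col 0, lands at row 4
Move 3: X drops in col 3, lands at row 4
Move 4: O drops in col 3, lands at row 3
Move 5: X drops in col 4, lands at row 4
Move 6: O drops in col 1, lands at row 4
Move 7: X drops in col 1, lands at row 3
Move 8: O drops in col 0, lands at row 3
Move 9: X drops in col 3, lands at row 2
Move 10: O drops in col 3, lands at row 1
Move 11: X drops in col 3, lands at row 0
Move 12: O drops in col 4, lands at row 3

Answer: ...X.
...O.
...X.
OX.OO
OOXXX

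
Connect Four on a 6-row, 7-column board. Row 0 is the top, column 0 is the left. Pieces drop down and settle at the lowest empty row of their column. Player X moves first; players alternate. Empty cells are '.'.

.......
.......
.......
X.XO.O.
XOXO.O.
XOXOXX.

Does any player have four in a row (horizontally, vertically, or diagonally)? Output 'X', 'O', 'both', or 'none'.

none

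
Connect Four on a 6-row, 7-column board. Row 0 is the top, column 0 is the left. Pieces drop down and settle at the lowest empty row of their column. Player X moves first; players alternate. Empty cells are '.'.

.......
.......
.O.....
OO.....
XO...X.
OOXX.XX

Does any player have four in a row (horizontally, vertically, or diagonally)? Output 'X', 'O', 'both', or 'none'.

O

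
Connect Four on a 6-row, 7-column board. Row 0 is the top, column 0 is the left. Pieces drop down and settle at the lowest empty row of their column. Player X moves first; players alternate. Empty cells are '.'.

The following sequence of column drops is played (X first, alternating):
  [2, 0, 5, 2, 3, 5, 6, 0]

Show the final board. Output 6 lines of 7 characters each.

Move 1: X drops in col 2, lands at row 5
Move 2: O drops in col 0, lands at row 5
Move 3: X drops in col 5, lands at row 5
Move 4: O drops in col 2, lands at row 4
Move 5: X drops in col 3, lands at row 5
Move 6: O drops in col 5, lands at row 4
Move 7: X drops in col 6, lands at row 5
Move 8: O drops in col 0, lands at row 4

Answer: .......
.......
.......
.......
O.O..O.
O.XX.XX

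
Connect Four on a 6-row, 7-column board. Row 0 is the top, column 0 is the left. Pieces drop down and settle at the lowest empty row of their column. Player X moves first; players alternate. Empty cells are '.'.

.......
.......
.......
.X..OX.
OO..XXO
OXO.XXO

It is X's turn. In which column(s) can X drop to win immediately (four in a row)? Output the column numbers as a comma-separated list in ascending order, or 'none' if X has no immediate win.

Answer: 5

Derivation:
col 0: drop X → no win
col 1: drop X → no win
col 2: drop X → no win
col 3: drop X → no win
col 4: drop X → no win
col 5: drop X → WIN!
col 6: drop X → no win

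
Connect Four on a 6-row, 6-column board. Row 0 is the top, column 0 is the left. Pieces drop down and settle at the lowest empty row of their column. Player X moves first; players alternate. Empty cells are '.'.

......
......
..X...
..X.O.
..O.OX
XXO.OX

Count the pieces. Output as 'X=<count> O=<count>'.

X=6 O=5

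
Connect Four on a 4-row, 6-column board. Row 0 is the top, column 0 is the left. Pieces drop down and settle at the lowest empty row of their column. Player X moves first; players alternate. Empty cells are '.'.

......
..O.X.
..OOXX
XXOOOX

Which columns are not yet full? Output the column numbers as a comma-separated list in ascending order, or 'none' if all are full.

col 0: top cell = '.' → open
col 1: top cell = '.' → open
col 2: top cell = '.' → open
col 3: top cell = '.' → open
col 4: top cell = '.' → open
col 5: top cell = '.' → open

Answer: 0,1,2,3,4,5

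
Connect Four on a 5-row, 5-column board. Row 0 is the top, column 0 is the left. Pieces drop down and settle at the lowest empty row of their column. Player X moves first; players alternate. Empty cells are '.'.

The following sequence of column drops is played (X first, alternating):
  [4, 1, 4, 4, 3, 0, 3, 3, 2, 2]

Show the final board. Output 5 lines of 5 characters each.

Answer: .....
.....
...OO
..OXX
OOXXX

Derivation:
Move 1: X drops in col 4, lands at row 4
Move 2: O drops in col 1, lands at row 4
Move 3: X drops in col 4, lands at row 3
Move 4: O drops in col 4, lands at row 2
Move 5: X drops in col 3, lands at row 4
Move 6: O drops in col 0, lands at row 4
Move 7: X drops in col 3, lands at row 3
Move 8: O drops in col 3, lands at row 2
Move 9: X drops in col 2, lands at row 4
Move 10: O drops in col 2, lands at row 3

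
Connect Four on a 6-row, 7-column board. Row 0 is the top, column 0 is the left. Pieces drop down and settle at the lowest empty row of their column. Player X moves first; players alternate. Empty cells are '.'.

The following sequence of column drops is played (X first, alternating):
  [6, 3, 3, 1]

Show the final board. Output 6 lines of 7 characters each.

Move 1: X drops in col 6, lands at row 5
Move 2: O drops in col 3, lands at row 5
Move 3: X drops in col 3, lands at row 4
Move 4: O drops in col 1, lands at row 5

Answer: .......
.......
.......
.......
...X...
.O.O..X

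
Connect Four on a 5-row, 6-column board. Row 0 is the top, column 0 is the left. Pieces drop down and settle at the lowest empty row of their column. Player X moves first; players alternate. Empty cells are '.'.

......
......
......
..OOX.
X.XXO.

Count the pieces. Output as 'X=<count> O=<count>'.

X=4 O=3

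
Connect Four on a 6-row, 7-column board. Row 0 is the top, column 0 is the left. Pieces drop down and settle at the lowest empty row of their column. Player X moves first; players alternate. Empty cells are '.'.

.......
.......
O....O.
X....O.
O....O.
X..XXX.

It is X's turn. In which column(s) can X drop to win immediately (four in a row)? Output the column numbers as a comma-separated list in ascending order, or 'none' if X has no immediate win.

col 0: drop X → no win
col 1: drop X → no win
col 2: drop X → WIN!
col 3: drop X → no win
col 4: drop X → no win
col 5: drop X → no win
col 6: drop X → WIN!

Answer: 2,6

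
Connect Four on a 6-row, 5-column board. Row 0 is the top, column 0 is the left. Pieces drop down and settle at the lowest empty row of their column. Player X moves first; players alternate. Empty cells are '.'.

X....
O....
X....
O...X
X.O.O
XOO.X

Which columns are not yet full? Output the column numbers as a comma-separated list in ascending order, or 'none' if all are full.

col 0: top cell = 'X' → FULL
col 1: top cell = '.' → open
col 2: top cell = '.' → open
col 3: top cell = '.' → open
col 4: top cell = '.' → open

Answer: 1,2,3,4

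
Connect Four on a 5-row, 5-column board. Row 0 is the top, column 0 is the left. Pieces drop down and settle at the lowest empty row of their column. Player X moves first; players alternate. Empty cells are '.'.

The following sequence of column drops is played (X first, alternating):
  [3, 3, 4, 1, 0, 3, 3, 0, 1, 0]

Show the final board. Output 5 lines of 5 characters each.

Move 1: X drops in col 3, lands at row 4
Move 2: O drops in col 3, lands at row 3
Move 3: X drops in col 4, lands at row 4
Move 4: O drops in col 1, lands at row 4
Move 5: X drops in col 0, lands at row 4
Move 6: O drops in col 3, lands at row 2
Move 7: X drops in col 3, lands at row 1
Move 8: O drops in col 0, lands at row 3
Move 9: X drops in col 1, lands at row 3
Move 10: O drops in col 0, lands at row 2

Answer: .....
...X.
O..O.
OX.O.
XO.XX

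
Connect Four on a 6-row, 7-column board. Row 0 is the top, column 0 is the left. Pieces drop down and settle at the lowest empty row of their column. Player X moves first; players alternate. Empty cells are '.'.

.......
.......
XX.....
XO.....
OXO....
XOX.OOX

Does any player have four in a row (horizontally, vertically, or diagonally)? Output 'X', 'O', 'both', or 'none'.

none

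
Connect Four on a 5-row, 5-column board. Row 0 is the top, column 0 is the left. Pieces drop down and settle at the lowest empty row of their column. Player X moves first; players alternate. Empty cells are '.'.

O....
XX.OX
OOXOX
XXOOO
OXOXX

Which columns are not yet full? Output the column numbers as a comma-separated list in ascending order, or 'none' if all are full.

Answer: 1,2,3,4

Derivation:
col 0: top cell = 'O' → FULL
col 1: top cell = '.' → open
col 2: top cell = '.' → open
col 3: top cell = '.' → open
col 4: top cell = '.' → open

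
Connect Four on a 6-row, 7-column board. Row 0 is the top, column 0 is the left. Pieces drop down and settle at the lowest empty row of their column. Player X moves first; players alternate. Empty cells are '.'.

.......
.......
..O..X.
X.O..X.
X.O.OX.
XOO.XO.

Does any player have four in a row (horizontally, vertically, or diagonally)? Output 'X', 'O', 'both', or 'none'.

O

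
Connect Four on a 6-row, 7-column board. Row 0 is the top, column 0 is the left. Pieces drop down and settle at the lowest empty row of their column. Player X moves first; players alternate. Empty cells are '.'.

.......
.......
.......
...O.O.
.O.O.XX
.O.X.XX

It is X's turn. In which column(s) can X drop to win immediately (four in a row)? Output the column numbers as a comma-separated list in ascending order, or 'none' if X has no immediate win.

Answer: 4

Derivation:
col 0: drop X → no win
col 1: drop X → no win
col 2: drop X → no win
col 3: drop X → no win
col 4: drop X → WIN!
col 5: drop X → no win
col 6: drop X → no win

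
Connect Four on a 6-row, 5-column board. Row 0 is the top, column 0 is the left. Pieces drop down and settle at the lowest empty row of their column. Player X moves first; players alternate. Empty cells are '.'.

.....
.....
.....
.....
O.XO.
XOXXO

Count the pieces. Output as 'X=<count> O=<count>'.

X=4 O=4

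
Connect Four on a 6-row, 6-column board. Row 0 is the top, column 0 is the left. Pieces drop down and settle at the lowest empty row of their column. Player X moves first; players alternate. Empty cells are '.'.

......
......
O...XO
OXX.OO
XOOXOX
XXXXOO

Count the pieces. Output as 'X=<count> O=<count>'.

X=10 O=10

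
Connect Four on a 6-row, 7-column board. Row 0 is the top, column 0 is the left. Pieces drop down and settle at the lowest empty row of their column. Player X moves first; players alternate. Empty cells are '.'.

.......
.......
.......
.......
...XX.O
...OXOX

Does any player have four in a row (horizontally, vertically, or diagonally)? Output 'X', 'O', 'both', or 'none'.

none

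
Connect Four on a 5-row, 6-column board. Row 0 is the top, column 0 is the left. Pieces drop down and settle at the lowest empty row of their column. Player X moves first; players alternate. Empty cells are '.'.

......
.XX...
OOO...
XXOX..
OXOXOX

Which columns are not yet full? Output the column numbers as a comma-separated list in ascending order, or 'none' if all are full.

Answer: 0,1,2,3,4,5

Derivation:
col 0: top cell = '.' → open
col 1: top cell = '.' → open
col 2: top cell = '.' → open
col 3: top cell = '.' → open
col 4: top cell = '.' → open
col 5: top cell = '.' → open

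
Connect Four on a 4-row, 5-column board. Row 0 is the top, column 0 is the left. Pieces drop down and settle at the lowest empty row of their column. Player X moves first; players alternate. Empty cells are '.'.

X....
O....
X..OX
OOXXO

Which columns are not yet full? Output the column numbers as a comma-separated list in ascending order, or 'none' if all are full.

col 0: top cell = 'X' → FULL
col 1: top cell = '.' → open
col 2: top cell = '.' → open
col 3: top cell = '.' → open
col 4: top cell = '.' → open

Answer: 1,2,3,4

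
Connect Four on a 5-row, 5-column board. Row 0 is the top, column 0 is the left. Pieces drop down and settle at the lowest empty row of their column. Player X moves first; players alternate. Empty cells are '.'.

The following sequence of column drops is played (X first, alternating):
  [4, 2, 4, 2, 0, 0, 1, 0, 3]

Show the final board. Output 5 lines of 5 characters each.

Move 1: X drops in col 4, lands at row 4
Move 2: O drops in col 2, lands at row 4
Move 3: X drops in col 4, lands at row 3
Move 4: O drops in col 2, lands at row 3
Move 5: X drops in col 0, lands at row 4
Move 6: O drops in col 0, lands at row 3
Move 7: X drops in col 1, lands at row 4
Move 8: O drops in col 0, lands at row 2
Move 9: X drops in col 3, lands at row 4

Answer: .....
.....
O....
O.O.X
XXOXX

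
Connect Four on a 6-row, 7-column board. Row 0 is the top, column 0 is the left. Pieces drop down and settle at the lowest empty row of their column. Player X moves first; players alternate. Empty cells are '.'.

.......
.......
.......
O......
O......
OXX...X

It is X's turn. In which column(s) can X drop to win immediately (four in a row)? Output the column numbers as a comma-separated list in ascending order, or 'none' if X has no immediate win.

Answer: none

Derivation:
col 0: drop X → no win
col 1: drop X → no win
col 2: drop X → no win
col 3: drop X → no win
col 4: drop X → no win
col 5: drop X → no win
col 6: drop X → no win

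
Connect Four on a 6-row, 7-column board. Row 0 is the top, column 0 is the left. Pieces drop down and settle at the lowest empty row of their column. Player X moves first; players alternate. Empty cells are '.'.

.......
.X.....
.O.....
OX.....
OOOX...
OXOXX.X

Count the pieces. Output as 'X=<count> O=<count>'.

X=7 O=7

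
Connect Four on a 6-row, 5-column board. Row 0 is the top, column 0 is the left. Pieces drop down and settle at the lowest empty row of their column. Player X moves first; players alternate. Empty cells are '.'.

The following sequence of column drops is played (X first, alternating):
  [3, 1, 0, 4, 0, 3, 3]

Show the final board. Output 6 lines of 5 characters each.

Answer: .....
.....
.....
...X.
X..O.
XO.XO

Derivation:
Move 1: X drops in col 3, lands at row 5
Move 2: O drops in col 1, lands at row 5
Move 3: X drops in col 0, lands at row 5
Move 4: O drops in col 4, lands at row 5
Move 5: X drops in col 0, lands at row 4
Move 6: O drops in col 3, lands at row 4
Move 7: X drops in col 3, lands at row 3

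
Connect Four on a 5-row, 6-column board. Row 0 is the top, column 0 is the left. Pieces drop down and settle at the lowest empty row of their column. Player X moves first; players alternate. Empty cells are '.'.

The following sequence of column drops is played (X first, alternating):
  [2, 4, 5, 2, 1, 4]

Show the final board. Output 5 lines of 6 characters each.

Move 1: X drops in col 2, lands at row 4
Move 2: O drops in col 4, lands at row 4
Move 3: X drops in col 5, lands at row 4
Move 4: O drops in col 2, lands at row 3
Move 5: X drops in col 1, lands at row 4
Move 6: O drops in col 4, lands at row 3

Answer: ......
......
......
..O.O.
.XX.OX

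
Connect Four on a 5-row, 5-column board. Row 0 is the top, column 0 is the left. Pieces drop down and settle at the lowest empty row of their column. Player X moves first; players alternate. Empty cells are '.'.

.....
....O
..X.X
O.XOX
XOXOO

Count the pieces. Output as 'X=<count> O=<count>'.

X=6 O=6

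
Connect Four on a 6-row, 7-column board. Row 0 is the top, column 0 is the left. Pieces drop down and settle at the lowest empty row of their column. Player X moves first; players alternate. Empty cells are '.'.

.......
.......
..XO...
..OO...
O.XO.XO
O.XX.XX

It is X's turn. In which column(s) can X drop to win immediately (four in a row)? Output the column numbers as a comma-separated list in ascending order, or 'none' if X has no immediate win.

Answer: 4

Derivation:
col 0: drop X → no win
col 1: drop X → no win
col 2: drop X → no win
col 3: drop X → no win
col 4: drop X → WIN!
col 5: drop X → no win
col 6: drop X → no win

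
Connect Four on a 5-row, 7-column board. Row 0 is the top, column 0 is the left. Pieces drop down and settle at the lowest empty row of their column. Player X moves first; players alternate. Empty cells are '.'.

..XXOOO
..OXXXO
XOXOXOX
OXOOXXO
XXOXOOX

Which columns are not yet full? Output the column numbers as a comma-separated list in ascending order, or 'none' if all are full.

col 0: top cell = '.' → open
col 1: top cell = '.' → open
col 2: top cell = 'X' → FULL
col 3: top cell = 'X' → FULL
col 4: top cell = 'O' → FULL
col 5: top cell = 'O' → FULL
col 6: top cell = 'O' → FULL

Answer: 0,1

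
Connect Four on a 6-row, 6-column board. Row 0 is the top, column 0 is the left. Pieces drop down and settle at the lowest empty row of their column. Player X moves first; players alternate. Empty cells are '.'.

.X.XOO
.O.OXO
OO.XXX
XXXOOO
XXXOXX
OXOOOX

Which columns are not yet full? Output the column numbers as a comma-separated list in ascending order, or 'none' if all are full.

Answer: 0,2

Derivation:
col 0: top cell = '.' → open
col 1: top cell = 'X' → FULL
col 2: top cell = '.' → open
col 3: top cell = 'X' → FULL
col 4: top cell = 'O' → FULL
col 5: top cell = 'O' → FULL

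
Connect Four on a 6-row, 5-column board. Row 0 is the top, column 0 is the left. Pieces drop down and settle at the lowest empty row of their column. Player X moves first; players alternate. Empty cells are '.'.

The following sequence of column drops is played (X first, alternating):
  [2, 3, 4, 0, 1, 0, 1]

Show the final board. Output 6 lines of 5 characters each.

Answer: .....
.....
.....
.....
OX...
OXXOX

Derivation:
Move 1: X drops in col 2, lands at row 5
Move 2: O drops in col 3, lands at row 5
Move 3: X drops in col 4, lands at row 5
Move 4: O drops in col 0, lands at row 5
Move 5: X drops in col 1, lands at row 5
Move 6: O drops in col 0, lands at row 4
Move 7: X drops in col 1, lands at row 4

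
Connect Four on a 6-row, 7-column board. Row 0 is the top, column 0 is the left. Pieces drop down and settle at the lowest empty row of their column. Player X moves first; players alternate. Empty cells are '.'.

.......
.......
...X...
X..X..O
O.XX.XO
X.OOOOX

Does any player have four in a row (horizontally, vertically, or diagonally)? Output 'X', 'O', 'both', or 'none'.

O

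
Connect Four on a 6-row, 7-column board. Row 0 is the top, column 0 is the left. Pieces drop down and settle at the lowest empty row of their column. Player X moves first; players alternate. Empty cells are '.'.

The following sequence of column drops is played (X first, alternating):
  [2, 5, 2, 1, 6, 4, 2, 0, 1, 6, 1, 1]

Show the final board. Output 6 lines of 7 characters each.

Answer: .......
.......
.O.....
.XX....
.XX...O
OOX.OOX

Derivation:
Move 1: X drops in col 2, lands at row 5
Move 2: O drops in col 5, lands at row 5
Move 3: X drops in col 2, lands at row 4
Move 4: O drops in col 1, lands at row 5
Move 5: X drops in col 6, lands at row 5
Move 6: O drops in col 4, lands at row 5
Move 7: X drops in col 2, lands at row 3
Move 8: O drops in col 0, lands at row 5
Move 9: X drops in col 1, lands at row 4
Move 10: O drops in col 6, lands at row 4
Move 11: X drops in col 1, lands at row 3
Move 12: O drops in col 1, lands at row 2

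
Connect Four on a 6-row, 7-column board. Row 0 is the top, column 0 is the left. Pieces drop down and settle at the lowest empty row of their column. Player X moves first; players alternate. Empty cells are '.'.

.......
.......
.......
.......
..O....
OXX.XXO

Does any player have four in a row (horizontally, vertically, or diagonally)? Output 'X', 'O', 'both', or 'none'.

none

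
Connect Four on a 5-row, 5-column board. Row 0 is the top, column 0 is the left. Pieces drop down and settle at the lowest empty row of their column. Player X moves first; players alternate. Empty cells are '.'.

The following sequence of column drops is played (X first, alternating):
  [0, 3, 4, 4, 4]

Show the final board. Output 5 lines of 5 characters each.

Move 1: X drops in col 0, lands at row 4
Move 2: O drops in col 3, lands at row 4
Move 3: X drops in col 4, lands at row 4
Move 4: O drops in col 4, lands at row 3
Move 5: X drops in col 4, lands at row 2

Answer: .....
.....
....X
....O
X..OX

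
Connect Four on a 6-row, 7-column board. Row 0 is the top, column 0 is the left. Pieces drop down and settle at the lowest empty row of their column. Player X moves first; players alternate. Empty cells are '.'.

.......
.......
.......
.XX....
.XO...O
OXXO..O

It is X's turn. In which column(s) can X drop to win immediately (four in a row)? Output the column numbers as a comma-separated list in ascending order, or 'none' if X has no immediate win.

Answer: 1

Derivation:
col 0: drop X → no win
col 1: drop X → WIN!
col 2: drop X → no win
col 3: drop X → no win
col 4: drop X → no win
col 5: drop X → no win
col 6: drop X → no win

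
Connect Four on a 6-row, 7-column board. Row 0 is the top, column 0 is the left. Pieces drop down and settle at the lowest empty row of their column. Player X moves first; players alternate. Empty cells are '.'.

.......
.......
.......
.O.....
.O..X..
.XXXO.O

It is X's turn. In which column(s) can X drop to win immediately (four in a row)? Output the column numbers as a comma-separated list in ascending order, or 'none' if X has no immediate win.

col 0: drop X → WIN!
col 1: drop X → no win
col 2: drop X → no win
col 3: drop X → no win
col 4: drop X → no win
col 5: drop X → no win
col 6: drop X → no win

Answer: 0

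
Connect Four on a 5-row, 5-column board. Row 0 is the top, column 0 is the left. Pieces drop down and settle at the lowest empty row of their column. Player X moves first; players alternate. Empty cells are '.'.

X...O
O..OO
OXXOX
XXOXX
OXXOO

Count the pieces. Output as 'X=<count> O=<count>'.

X=10 O=10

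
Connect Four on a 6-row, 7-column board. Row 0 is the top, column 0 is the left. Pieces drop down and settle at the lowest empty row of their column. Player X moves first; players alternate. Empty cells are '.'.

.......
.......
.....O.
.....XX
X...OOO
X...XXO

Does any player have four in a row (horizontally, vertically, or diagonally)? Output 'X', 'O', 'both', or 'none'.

none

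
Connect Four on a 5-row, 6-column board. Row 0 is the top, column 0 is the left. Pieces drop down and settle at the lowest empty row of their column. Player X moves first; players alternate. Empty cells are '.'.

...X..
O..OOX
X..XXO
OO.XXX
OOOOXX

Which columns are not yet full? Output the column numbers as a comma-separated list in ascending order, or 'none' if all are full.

Answer: 0,1,2,4,5

Derivation:
col 0: top cell = '.' → open
col 1: top cell = '.' → open
col 2: top cell = '.' → open
col 3: top cell = 'X' → FULL
col 4: top cell = '.' → open
col 5: top cell = '.' → open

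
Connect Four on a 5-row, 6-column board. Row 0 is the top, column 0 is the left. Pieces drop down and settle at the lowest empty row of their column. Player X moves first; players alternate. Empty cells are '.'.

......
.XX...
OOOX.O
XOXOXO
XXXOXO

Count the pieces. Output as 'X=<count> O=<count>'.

X=10 O=9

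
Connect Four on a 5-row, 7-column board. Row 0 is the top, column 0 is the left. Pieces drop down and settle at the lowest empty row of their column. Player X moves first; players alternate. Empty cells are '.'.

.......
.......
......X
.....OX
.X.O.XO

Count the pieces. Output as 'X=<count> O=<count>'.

X=4 O=3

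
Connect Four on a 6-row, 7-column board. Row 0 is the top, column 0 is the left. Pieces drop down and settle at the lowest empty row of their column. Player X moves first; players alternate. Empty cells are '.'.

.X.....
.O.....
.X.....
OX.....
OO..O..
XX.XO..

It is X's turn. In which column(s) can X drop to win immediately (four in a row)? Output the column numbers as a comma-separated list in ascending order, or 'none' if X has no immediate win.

col 0: drop X → no win
col 2: drop X → WIN!
col 3: drop X → no win
col 4: drop X → no win
col 5: drop X → no win
col 6: drop X → no win

Answer: 2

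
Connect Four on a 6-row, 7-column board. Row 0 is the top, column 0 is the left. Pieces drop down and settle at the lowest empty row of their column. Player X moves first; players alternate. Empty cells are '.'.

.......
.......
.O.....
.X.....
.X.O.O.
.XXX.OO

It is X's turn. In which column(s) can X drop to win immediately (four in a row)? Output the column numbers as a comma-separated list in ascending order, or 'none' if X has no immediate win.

Answer: 0,4

Derivation:
col 0: drop X → WIN!
col 1: drop X → no win
col 2: drop X → no win
col 3: drop X → no win
col 4: drop X → WIN!
col 5: drop X → no win
col 6: drop X → no win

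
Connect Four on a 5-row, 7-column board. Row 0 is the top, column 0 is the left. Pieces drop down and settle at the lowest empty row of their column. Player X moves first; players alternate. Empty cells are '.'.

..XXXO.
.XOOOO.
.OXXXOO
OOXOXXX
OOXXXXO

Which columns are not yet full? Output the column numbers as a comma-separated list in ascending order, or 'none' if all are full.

Answer: 0,1,6

Derivation:
col 0: top cell = '.' → open
col 1: top cell = '.' → open
col 2: top cell = 'X' → FULL
col 3: top cell = 'X' → FULL
col 4: top cell = 'X' → FULL
col 5: top cell = 'O' → FULL
col 6: top cell = '.' → open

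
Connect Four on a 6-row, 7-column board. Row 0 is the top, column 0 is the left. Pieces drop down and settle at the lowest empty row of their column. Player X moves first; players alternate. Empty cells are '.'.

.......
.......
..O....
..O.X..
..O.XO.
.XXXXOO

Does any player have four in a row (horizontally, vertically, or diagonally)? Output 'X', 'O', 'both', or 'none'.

X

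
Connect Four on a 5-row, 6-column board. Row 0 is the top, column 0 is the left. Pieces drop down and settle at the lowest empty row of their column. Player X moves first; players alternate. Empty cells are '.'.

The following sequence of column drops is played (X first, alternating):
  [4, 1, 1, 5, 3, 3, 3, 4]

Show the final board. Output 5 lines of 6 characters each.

Answer: ......
......
...X..
.X.OO.
.O.XXO

Derivation:
Move 1: X drops in col 4, lands at row 4
Move 2: O drops in col 1, lands at row 4
Move 3: X drops in col 1, lands at row 3
Move 4: O drops in col 5, lands at row 4
Move 5: X drops in col 3, lands at row 4
Move 6: O drops in col 3, lands at row 3
Move 7: X drops in col 3, lands at row 2
Move 8: O drops in col 4, lands at row 3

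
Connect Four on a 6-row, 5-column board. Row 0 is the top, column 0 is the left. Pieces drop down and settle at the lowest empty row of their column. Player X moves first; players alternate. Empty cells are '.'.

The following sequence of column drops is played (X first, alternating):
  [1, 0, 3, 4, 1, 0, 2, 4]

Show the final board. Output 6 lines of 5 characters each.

Answer: .....
.....
.....
.....
OX..O
OXXXO

Derivation:
Move 1: X drops in col 1, lands at row 5
Move 2: O drops in col 0, lands at row 5
Move 3: X drops in col 3, lands at row 5
Move 4: O drops in col 4, lands at row 5
Move 5: X drops in col 1, lands at row 4
Move 6: O drops in col 0, lands at row 4
Move 7: X drops in col 2, lands at row 5
Move 8: O drops in col 4, lands at row 4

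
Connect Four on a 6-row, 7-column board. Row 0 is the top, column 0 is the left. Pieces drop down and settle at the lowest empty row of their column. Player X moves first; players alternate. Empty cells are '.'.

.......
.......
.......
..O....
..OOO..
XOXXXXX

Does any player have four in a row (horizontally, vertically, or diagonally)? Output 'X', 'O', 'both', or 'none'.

X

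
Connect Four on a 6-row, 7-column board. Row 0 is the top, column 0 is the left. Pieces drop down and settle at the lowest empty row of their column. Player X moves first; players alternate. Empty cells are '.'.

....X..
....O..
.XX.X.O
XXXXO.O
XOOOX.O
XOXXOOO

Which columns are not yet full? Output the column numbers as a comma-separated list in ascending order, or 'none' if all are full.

col 0: top cell = '.' → open
col 1: top cell = '.' → open
col 2: top cell = '.' → open
col 3: top cell = '.' → open
col 4: top cell = 'X' → FULL
col 5: top cell = '.' → open
col 6: top cell = '.' → open

Answer: 0,1,2,3,5,6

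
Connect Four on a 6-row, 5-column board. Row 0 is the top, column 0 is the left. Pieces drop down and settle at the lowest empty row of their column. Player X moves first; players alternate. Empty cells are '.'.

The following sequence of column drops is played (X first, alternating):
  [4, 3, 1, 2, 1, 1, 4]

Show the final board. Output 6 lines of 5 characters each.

Answer: .....
.....
.....
.O...
.X..X
.XOOX

Derivation:
Move 1: X drops in col 4, lands at row 5
Move 2: O drops in col 3, lands at row 5
Move 3: X drops in col 1, lands at row 5
Move 4: O drops in col 2, lands at row 5
Move 5: X drops in col 1, lands at row 4
Move 6: O drops in col 1, lands at row 3
Move 7: X drops in col 4, lands at row 4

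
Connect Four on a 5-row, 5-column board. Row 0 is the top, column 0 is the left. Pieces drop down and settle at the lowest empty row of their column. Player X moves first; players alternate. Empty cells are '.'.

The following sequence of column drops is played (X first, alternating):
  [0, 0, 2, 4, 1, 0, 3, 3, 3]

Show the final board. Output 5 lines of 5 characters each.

Move 1: X drops in col 0, lands at row 4
Move 2: O drops in col 0, lands at row 3
Move 3: X drops in col 2, lands at row 4
Move 4: O drops in col 4, lands at row 4
Move 5: X drops in col 1, lands at row 4
Move 6: O drops in col 0, lands at row 2
Move 7: X drops in col 3, lands at row 4
Move 8: O drops in col 3, lands at row 3
Move 9: X drops in col 3, lands at row 2

Answer: .....
.....
O..X.
O..O.
XXXXO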